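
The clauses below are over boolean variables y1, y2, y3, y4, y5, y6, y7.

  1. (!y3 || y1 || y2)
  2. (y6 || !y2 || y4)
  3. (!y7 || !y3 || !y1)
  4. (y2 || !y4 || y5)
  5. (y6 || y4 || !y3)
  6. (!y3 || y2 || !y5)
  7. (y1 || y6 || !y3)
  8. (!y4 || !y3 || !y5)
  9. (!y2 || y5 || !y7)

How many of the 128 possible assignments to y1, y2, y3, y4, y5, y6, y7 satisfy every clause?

51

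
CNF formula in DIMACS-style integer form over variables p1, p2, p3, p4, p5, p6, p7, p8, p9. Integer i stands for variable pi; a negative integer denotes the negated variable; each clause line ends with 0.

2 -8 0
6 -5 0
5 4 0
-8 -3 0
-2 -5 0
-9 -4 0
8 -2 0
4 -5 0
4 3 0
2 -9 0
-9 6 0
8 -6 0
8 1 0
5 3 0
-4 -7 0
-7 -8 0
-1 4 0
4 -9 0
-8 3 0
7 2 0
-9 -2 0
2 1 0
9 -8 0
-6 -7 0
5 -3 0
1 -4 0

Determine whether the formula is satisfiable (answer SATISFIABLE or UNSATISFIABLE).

UNSATISFIABLE

p4 = True:
  propagation gives p9=False, p7=False, p2=True, p5=False; an empty clause results — contradiction.
p4 = False:
  propagation gives p5=True; an empty clause results — contradiction.
Every branch closes, so no satisfying assignment exists.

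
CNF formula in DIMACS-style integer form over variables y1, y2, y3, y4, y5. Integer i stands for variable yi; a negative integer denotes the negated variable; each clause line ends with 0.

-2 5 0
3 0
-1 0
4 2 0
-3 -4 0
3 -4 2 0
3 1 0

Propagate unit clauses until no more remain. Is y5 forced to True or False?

Unit clause (y3) sets y3 = True.
(¬y1) is a unit clause: y1 = False.
From (¬y4 ∨ ¬y3) and y3 = True: y4 = False.
(y4 ∨ y2): since y4 = False, the clause reduces to (y2). y2 = True.
(¬y2 ∨ y5): since y2 = True, the clause reduces to (y5). y5 = True.

True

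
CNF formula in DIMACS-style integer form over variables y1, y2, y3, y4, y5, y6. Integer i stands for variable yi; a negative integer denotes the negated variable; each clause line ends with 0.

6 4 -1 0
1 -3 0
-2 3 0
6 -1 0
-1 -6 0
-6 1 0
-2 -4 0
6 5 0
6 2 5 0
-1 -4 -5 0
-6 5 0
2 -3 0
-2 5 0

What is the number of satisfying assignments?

The models are:
  y1=F y2=F y3=F y4=F y5=T y6=F
  y1=F y2=F y3=F y4=T y5=T y6=F
That's 2 in total.

2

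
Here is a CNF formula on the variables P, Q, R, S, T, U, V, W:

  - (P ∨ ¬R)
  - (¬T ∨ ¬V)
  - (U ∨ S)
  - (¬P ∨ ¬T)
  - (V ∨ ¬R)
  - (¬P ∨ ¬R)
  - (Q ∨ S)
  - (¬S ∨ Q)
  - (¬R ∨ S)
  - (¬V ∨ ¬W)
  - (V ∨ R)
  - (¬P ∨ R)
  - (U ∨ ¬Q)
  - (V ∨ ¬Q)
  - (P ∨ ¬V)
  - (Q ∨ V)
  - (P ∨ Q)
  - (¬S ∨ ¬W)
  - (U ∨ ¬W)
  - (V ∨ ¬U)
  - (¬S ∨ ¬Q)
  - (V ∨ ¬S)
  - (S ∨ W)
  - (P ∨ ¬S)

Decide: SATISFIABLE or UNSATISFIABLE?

UNSATISFIABLE

S = True:
  propagation gives Q=True; an empty clause results — contradiction.
S = False:
  propagation gives U=True, Q=True, R=False, V=True; an empty clause results — contradiction.
Every branch closes, so no satisfying assignment exists.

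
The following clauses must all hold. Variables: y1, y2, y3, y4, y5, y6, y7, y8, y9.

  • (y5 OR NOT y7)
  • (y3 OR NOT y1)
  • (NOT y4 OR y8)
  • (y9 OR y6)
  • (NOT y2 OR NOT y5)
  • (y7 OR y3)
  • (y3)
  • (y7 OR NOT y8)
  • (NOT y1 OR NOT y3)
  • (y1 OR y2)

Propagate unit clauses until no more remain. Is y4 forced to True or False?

False

Unit clause (y3) sets y3 = True.
In (NOT y3 OR NOT y1), NOT y3 is now false; NOT y1 must hold, so y1 = False.
(y1 OR y2) with y1 = False leaves only y2, so y2 = True.
In (NOT y2 OR NOT y5), NOT y2 is now false; NOT y5 must hold, so y5 = False.
In (y5 OR NOT y7), y5 is now false; NOT y7 must hold, so y7 = False.
From (y7 OR NOT y8) and y7 = False: y8 = False.
(y8 OR NOT y4) with y8 = False leaves only NOT y4, so y4 = False.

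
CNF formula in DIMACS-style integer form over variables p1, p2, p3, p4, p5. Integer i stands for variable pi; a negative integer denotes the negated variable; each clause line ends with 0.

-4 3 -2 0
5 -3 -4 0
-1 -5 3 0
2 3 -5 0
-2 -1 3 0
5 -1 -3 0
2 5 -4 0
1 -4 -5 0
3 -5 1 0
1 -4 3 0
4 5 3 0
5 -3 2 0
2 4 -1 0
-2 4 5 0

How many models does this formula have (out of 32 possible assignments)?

5

The models are:
  p1=F p2=F p3=T p4=F p5=T
  p1=F p2=T p3=T p4=F p5=T
  p1=T p2=F p3=T p4=T p5=T
  p1=T p2=T p3=T p4=F p5=T
  p1=T p2=T p3=T p4=T p5=T
That's 5 in total.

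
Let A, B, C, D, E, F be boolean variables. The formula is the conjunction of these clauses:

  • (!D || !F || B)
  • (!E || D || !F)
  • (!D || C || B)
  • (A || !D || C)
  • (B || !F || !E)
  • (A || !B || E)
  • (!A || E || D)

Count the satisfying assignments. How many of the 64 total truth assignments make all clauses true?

26

Case analysis on D and B:
  D=1, B=1: F free; 5 ways for (A,C,E) × 2^1 = 10.
  D=1, B=0: remaining (A,C,E,F) ∈ {(0,1,0,0); (0,1,1,0); (1,1,0,0); (1,1,1,0)} — 4.
  D=0, B=1: remaining (A,C,E,F) ∈ {(0,0,1,0); (0,1,1,0); (1,0,1,0); (1,1,1,0)} — 4.
  D=0, B=0: C free; 4 ways for (A,E,F) × 2^1 = 8.
Total: 10 + 4 + 4 + 8 = 26.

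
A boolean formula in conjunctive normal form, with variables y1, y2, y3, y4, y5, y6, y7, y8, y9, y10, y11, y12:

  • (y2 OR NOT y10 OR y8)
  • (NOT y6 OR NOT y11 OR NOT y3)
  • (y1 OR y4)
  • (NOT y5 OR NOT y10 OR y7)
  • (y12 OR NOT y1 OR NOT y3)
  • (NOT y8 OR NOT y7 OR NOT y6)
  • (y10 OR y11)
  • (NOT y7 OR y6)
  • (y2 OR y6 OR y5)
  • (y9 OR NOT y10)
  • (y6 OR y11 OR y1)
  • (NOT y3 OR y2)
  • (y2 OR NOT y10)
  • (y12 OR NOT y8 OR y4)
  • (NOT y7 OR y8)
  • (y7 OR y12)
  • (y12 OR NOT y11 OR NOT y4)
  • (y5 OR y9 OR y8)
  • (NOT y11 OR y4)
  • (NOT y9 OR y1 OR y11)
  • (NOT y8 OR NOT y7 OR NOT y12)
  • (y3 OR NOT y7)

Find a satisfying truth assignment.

Pure literal: y2 appears only positively; assign y2 = True.
Try y1 = True.
The remaining clauses are satisfied by y3 = True, y4 = True, y5 = False, y6 = False, y7 = False, y8 = False, y9 = True, y10 = True, y11 = False, y12 = True.

y1 = True, y2 = True, y3 = True, y4 = True, y5 = False, y6 = False, y7 = False, y8 = False, y9 = True, y10 = True, y11 = False, y12 = True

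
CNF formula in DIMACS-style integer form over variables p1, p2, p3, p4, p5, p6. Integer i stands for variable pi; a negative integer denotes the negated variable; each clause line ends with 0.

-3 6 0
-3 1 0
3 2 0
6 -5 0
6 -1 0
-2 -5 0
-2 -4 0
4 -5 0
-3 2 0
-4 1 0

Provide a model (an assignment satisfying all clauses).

p1=T, p2=T, p3=F, p4=F, p5=F, p6=T

Check each clause:
  1. {¬p3, p6} — ¬p3 is true.
  2. {¬p3, p1} — p1 is true.
  3. {p3, p2} — p2 is true.
  4. {p6, ¬p5} — ¬p5 is true.
  5. {¬p1, p6} — p6 is true.
  6. {¬p2, ¬p5} — ¬p5 is true.
  7. {¬p2, ¬p4} — ¬p4 is true.
  8. {p4, ¬p5} — ¬p5 is true.
  9. {p2, ¬p3} — p2 is true.
  10. {¬p4, p1} — p1 is true.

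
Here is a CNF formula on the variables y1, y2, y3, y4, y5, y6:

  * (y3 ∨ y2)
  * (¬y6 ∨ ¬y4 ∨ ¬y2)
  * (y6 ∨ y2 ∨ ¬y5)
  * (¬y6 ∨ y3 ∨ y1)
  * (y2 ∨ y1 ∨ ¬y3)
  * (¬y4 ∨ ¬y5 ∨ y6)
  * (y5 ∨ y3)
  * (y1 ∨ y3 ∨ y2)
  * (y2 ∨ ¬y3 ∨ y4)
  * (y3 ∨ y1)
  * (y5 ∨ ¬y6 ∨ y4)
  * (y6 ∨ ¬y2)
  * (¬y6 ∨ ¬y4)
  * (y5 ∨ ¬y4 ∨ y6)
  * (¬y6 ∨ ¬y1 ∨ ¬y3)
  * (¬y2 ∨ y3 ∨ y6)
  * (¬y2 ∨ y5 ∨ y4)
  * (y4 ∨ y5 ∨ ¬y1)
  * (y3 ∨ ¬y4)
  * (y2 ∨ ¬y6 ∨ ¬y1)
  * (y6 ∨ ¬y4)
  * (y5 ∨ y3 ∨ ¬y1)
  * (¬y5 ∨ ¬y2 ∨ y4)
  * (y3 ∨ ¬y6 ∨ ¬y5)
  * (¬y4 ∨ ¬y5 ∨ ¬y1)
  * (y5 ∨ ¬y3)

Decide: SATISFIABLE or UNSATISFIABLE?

y3 = True:
  y6 = True:
    propagation gives y4=False, y2=True; an empty clause results — contradiction.
  y6 = False:
    propagation gives y2=True; an empty clause results — contradiction.
y3 = False:
  propagation gives y2=True, y5=True, y1=True, y6=True; an empty clause results — contradiction.
Every branch closes, so no satisfying assignment exists.

UNSATISFIABLE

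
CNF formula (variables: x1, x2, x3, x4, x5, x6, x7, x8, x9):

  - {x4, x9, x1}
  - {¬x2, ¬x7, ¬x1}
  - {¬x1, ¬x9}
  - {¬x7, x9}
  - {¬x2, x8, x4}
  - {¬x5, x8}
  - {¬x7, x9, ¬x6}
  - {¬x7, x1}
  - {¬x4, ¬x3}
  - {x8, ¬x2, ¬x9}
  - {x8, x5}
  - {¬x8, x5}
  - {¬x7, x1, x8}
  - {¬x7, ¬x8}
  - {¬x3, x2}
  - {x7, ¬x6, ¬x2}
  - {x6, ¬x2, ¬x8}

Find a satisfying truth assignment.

x3 occurs only negated in the remaining clauses — set x3 = False.
Branch on x1: take x1 = True.
  then x9 is forced to False.
  then x7 is forced to False.
Set x2 = False and propagate.
For the remaining variables, x4 = False, x5 = True, x6 = False, x8 = True works.
Check each clause:
  1. {x4, x9, x1} — x1 is true.
  2. {¬x2, ¬x1, ¬x7} — ¬x7 is true.
  3. {¬x9, ¬x1} — ¬x9 is true.
  4. {¬x7, x9} — ¬x7 is true.
  5. {x4, x8, ¬x2} — x8 is true.
  6. {¬x5, x8} — x8 is true.
  7. {x9, ¬x6, ¬x7} — ¬x7 is true.
  8. {¬x7, x1} — ¬x7 is true.
  9. {¬x3, ¬x4} — ¬x4 is true.
  10. {¬x2, x8, ¬x9} — x8 is true.
  11. {x8, x5} — x8 is true.
  12. {¬x8, x5} — x5 is true.
  13. {x8, ¬x7, x1} — x8 is true.
  14. {¬x8, ¬x7} — ¬x7 is true.
  15. {¬x3, x2} — ¬x3 is true.
  16. {¬x6, x7, ¬x2} — ¬x6 is true.
  17. {¬x2, x6, ¬x8} — ¬x2 is true.

x1=True  x2=False  x3=False  x4=False  x5=True  x6=False  x7=False  x8=True  x9=False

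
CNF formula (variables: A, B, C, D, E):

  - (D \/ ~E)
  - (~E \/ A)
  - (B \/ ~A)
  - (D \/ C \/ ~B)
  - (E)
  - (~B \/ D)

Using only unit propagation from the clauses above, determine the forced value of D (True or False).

Unit clause (E) sets E = True.
From (~E \/ D) and E = True: D = True.

True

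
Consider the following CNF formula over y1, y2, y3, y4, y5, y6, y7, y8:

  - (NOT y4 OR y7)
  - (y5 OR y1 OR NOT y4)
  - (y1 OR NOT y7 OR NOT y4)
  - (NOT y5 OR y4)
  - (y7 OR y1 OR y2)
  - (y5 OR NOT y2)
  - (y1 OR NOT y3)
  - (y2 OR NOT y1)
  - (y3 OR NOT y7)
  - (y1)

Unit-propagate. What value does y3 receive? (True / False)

Unit clause (y1) sets y1 = True.
(y2 OR NOT y1) with y1 = True leaves only y2, so y2 = True.
(NOT y2 OR y5): since y2 = True, the clause reduces to (y5). y5 = True.
(NOT y5 OR y4) with y5 = True leaves only y4, so y4 = True.
(NOT y4 OR y7): since y4 = True, the clause reduces to (y7). y7 = True.
In (NOT y7 OR y3), NOT y7 is now false; y3 must hold, so y3 = True.

True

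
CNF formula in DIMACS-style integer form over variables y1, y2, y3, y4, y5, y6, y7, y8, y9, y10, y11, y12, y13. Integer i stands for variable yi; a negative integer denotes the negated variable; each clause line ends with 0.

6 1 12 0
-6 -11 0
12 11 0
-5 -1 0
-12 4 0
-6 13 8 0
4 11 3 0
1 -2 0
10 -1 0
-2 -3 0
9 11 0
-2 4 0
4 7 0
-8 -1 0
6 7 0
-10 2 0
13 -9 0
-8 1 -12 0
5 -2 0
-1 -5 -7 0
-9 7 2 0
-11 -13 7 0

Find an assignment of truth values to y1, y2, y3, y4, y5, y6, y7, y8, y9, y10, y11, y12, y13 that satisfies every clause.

y1=F, y2=F, y3=T, y4=T, y5=F, y6=T, y7=T, y8=F, y9=T, y10=F, y11=F, y12=T, y13=T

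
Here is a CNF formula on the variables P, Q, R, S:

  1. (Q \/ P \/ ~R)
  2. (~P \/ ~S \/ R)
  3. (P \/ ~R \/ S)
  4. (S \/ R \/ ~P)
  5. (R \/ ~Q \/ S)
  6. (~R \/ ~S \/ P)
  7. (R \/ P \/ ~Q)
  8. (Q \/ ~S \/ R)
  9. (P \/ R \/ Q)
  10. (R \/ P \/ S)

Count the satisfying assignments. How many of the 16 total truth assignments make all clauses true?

4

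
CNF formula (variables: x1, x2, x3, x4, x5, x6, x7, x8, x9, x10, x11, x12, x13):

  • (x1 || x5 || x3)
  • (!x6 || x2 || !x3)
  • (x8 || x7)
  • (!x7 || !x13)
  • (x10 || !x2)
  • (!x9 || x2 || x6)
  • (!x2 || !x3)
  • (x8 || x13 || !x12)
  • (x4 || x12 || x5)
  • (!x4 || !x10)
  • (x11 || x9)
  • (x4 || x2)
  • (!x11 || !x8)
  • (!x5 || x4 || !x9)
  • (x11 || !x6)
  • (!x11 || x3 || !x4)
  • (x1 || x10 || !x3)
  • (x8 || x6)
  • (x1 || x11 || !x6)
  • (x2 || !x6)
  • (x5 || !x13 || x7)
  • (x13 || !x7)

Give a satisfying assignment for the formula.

x1 = 1, x2 = 1, x3 = 0, x4 = 0, x5 = 0, x6 = 0, x7 = 0, x8 = 1, x9 = 1, x10 = 1, x11 = 0, x12 = 1, x13 = 0

Pure literal: x1 appears only positively; assign x1 = True.
Set x2 = True and propagate.
  then x10 is forced to True.
  then x3 is forced to False.
  then x4 is forced to False.
For the remaining variables, x5 = False, x6 = False, x7 = False, x8 = True, x9 = True, x11 = False, x12 = True, x13 = False works.
Every clause has at least one true literal under this assignment.
Check each clause:
  1. (x5 || x1 || x3) — x1 is true.
  2. (x2 || !x6 || !x3) — !x6 is true.
  3. (x7 || x8) — x8 is true.
  4. (!x7 || !x13) — !x7 is true.
  5. (x10 || !x2) — x10 is true.
  6. (!x9 || x6 || x2) — x2 is true.
  7. (!x2 || !x3) — !x3 is true.
  8. (x8 || x13 || !x12) — x8 is true.
  9. (x12 || x4 || x5) — x12 is true.
  10. (!x10 || !x4) — !x4 is true.
  11. (x11 || x9) — x9 is true.
  12. (x4 || x2) — x2 is true.
  13. (!x11 || !x8) — !x11 is true.
  14. (!x5 || x4 || !x9) — !x5 is true.
  15. (!x6 || x11) — !x6 is true.
  16. (!x11 || !x4 || x3) — !x4 is true.
  17. (x1 || !x3 || x10) — x1 is true.
  18. (x8 || x6) — x8 is true.
  19. (!x6 || x11 || x1) — x1 is true.
  20. (!x6 || x2) — !x6 is true.
  21. (!x13 || x5 || x7) — !x13 is true.
  22. (x13 || !x7) — !x7 is true.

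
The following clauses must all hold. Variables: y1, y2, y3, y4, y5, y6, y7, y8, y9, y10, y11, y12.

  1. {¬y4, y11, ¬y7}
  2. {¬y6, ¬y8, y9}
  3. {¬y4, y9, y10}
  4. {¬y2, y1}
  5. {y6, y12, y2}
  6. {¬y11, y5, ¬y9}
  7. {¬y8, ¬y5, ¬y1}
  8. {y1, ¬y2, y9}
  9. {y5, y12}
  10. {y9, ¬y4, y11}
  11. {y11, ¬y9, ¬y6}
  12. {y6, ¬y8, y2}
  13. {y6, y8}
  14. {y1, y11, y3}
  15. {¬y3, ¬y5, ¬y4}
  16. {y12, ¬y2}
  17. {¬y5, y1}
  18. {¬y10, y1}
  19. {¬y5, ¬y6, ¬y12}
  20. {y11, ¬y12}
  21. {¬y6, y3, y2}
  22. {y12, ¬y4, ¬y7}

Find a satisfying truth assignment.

y1=True, y2=False, y3=True, y4=False, y5=False, y6=True, y7=False, y8=False, y9=False, y10=True, y11=True, y12=True

Pure literal: y4 appears only negated; assign y4 = False.
y7 occurs only negated in the remaining clauses — set y7 = False.
Branch on y1: take y1 = True.
Set y2 = False and propagate.
The remaining clauses are satisfied by y3 = True, y5 = False, y6 = True, y8 = False, y9 = False, y10 = True, y11 = True, y12 = True.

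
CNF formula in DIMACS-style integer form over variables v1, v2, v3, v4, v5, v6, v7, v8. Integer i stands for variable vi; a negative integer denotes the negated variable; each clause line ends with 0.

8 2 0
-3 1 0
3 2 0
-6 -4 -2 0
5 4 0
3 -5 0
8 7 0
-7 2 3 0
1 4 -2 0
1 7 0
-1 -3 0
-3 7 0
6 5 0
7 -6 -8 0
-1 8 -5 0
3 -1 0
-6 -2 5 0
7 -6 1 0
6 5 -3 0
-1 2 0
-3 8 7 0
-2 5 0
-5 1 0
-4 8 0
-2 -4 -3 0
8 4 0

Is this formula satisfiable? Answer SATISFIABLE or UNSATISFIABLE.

v3 = True:
  propagation gives v1=True; an empty clause results — contradiction.
v3 = False:
  propagation gives v2=True, v5=False; an empty clause results — contradiction.
Every branch closes, so no satisfying assignment exists.

UNSATISFIABLE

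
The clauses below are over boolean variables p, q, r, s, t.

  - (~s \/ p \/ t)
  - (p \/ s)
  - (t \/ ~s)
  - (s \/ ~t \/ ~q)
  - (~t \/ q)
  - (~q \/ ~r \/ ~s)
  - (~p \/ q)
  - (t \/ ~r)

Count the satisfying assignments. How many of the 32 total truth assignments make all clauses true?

Satisfying assignments:
  p=0 q=1 r=0 s=1 t=1
  p=1 q=1 r=0 s=0 t=0
  p=1 q=1 r=0 s=1 t=1
Count: 3.

3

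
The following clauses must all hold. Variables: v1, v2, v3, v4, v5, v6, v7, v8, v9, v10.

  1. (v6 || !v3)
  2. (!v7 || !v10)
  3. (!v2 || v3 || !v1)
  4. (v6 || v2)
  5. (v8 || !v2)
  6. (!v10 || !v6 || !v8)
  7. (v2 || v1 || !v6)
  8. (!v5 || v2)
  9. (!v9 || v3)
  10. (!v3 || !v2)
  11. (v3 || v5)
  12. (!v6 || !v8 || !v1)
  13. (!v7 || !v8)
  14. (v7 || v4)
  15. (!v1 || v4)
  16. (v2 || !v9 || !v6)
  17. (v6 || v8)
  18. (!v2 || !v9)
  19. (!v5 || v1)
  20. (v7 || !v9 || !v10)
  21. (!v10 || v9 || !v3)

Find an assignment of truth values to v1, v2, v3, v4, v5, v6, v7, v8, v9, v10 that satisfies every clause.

Pure literal: v4 appears only positively; assign v4 = True.
v10 occurs only negated in the remaining clauses — set v10 = False.
Set v1 = True and propagate.
Set v2 = False and propagate.
  then v6 is forced to True.
  then v5 is forced to False.
  then v3 is forced to True.
  then v8 is forced to False.
  then v9 is forced to False.
v7 is now unconstrained; take v7 = False.

v1=1, v2=0, v3=1, v4=1, v5=0, v6=1, v7=0, v8=0, v9=0, v10=0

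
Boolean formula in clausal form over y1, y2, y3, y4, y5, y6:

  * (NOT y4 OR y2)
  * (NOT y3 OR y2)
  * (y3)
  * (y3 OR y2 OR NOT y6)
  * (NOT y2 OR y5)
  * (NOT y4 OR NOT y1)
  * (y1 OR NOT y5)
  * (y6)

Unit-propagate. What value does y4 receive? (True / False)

(y3) is a unit clause: y3 = True.
(NOT y3 OR y2): since y3 = True, the clause reduces to (y2). y2 = True.
In (NOT y2 OR y5), NOT y2 is now false; y5 must hold, so y5 = True.
(y1 OR NOT y5) with y5 = True leaves only y1, so y1 = True.
In (NOT y4 OR NOT y1), NOT y1 is now false; NOT y4 must hold, so y4 = False.

False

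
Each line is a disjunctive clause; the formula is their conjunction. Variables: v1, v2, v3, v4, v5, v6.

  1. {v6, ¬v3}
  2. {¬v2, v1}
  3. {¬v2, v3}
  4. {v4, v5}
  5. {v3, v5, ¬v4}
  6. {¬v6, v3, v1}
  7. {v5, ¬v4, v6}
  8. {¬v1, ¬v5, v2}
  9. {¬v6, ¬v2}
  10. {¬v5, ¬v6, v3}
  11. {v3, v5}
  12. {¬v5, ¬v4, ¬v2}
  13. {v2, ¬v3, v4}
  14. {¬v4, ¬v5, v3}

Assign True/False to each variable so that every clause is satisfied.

v1=F  v2=F  v3=T  v4=T  v5=F  v6=T

Branch on v1: take v1 = False.
  then v2 is forced to False.
Try v3 = True.
  then v6 is forced to True.
  then v4 is forced to True.
v5 is now unconstrained; take v5 = False.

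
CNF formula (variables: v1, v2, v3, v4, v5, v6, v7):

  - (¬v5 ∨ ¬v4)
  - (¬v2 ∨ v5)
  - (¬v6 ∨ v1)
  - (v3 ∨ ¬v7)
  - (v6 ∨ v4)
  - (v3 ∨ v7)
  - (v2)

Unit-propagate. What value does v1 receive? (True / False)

Unit clause (v2) sets v2 = True.
In (v5 ∨ ¬v2), ¬v2 is now false; v5 must hold, so v5 = True.
In (¬v4 ∨ ¬v5), ¬v5 is now false; ¬v4 must hold, so v4 = False.
In (v4 ∨ v6), v4 is now false; v6 must hold, so v6 = True.
From (v1 ∨ ¬v6) and v6 = True: v1 = True.

True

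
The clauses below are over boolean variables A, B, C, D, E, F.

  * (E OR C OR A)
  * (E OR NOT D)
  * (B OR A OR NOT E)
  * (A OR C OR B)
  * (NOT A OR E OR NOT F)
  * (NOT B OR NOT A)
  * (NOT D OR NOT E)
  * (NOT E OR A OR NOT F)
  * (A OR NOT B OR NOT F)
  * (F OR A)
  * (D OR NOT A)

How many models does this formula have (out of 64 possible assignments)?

Satisfying assignments:
  A=0 B=0 C=1 D=0 E=0 F=1
Count: 1.

1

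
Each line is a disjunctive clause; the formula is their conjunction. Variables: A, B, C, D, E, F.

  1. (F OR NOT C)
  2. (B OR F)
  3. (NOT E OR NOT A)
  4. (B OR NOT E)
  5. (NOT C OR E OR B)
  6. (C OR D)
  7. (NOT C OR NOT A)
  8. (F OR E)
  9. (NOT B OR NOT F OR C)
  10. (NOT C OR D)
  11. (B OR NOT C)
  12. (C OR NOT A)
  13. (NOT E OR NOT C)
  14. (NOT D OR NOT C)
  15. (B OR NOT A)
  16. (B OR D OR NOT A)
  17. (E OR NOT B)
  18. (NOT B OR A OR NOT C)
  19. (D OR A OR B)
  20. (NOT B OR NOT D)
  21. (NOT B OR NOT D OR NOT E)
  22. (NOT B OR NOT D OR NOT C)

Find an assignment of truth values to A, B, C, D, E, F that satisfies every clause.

A=F, B=F, C=F, D=T, E=F, F=T

Branch on A: take A = False.
Set B = False and propagate.
  then F is forced to True.
  then E is forced to False.
  then C is forced to False.
  then D is forced to True.
Every clause has at least one true literal under this assignment.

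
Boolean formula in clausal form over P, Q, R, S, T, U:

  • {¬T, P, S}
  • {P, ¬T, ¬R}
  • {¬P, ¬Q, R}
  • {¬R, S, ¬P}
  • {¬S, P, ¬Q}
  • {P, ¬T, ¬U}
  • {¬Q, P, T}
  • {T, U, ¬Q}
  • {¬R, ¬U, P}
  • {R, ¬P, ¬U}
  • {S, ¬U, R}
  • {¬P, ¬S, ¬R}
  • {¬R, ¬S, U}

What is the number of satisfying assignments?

9

Case analysis on P and R:
  P=T, R=T: a clause becomes empty — 0.
  P=T, R=F: remaining (Q,S,T,U) ∈ {(F,F,F,F); (F,F,T,F); (F,T,F,F); (F,T,T,F)} — 4.
  P=F, R=T: remaining (Q,S,T,U) ∈ {(F,F,F,F)} — 1.
  P=F, R=F: remaining (Q,S,T,U) ∈ {(F,F,F,F); (F,T,F,F); (F,T,F,T); (F,T,T,F)} — 4.
Total: 0 + 4 + 1 + 4 = 9.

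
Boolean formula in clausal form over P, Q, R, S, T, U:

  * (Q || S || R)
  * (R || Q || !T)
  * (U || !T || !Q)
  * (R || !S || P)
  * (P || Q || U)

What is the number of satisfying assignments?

Split on Q, then R.
  Q=1, R=1: P, S free; 3 ways for (T,U) × 2^2 = 12.
  Q=1, R=0: 9 of the 16 assignments to (P,S,T,U) work.
  Q=0, R=1: S, T free; 3 ways for (P,U) × 2^2 = 12.
  Q=0, R=0: remaining (P,S,T,U) ∈ {(1,1,0,0); (1,1,0,1)} — 2.
Total: 12 + 9 + 12 + 2 = 35.

35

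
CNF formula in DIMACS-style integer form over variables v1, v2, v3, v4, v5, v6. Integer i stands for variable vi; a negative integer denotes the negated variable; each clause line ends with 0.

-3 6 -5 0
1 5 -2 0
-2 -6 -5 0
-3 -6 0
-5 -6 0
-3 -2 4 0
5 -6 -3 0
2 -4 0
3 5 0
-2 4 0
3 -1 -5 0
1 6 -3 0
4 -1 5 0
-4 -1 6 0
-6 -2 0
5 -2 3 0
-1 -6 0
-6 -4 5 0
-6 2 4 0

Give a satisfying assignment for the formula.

v1=F, v2=T, v3=F, v4=T, v5=T, v6=F

Branch on v1: take v1 = False.
Branch on v2: take v2 = True.
  then v5 is forced to True.
  then v6 is forced to False.
  then v3 is forced to False.
  then v4 is forced to True.
Every clause has at least one true literal under this assignment.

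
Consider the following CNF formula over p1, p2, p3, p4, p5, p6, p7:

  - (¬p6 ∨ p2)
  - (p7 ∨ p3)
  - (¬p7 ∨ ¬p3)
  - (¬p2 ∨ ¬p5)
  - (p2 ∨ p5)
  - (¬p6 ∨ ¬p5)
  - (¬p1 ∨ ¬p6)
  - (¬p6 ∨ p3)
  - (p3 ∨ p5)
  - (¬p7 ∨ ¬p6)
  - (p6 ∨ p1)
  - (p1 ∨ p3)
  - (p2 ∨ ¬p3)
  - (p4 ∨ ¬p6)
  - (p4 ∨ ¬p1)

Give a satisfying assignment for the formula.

p1 = 1, p2 = 1, p3 = 1, p4 = 1, p5 = 0, p6 = 0, p7 = 0

Pure literal: p4 appears only positively; assign p4 = True.
Set p1 = True and propagate.
  then p6 is forced to False.
For the remaining variables, p2 = True, p3 = True, p5 = False, p7 = False works.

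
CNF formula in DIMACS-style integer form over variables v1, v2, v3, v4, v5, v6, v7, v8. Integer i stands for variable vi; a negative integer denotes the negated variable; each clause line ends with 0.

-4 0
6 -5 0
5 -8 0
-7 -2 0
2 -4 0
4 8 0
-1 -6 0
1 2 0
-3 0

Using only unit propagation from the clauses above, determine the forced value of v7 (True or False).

False

Unit clause (¬v4) sets v4 = False.
(v8 ∨ v4): since v4 = False, the clause reduces to (v8). v8 = True.
From (¬v8 ∨ v5) and v8 = True: v5 = True.
(v6 ∨ ¬v5) with v5 = True leaves only v6, so v6 = True.
In (¬v6 ∨ ¬v1), ¬v6 is now false; ¬v1 must hold, so v1 = False.
(v1 ∨ v2): since v1 = False, the clause reduces to (v2). v2 = True.
From (¬v7 ∨ ¬v2) and v2 = True: v7 = False.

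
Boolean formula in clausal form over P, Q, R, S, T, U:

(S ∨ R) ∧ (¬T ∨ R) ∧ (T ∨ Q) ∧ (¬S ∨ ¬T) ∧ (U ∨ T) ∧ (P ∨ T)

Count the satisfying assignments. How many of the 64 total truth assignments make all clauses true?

11

Case analysis on T and R:
  T=T, R=T: forces S=F; P, Q, U free → 2^3 = 8.
  T=T, R=F: a clause becomes empty — 0.
  T=F, R=T: remaining (P,Q,S,U) ∈ {(T,T,F,T); (T,T,T,T)} — 2.
  T=F, R=F: remaining (P,Q,S,U) ∈ {(T,T,T,T)} — 1.
Total: 8 + 0 + 2 + 1 = 11.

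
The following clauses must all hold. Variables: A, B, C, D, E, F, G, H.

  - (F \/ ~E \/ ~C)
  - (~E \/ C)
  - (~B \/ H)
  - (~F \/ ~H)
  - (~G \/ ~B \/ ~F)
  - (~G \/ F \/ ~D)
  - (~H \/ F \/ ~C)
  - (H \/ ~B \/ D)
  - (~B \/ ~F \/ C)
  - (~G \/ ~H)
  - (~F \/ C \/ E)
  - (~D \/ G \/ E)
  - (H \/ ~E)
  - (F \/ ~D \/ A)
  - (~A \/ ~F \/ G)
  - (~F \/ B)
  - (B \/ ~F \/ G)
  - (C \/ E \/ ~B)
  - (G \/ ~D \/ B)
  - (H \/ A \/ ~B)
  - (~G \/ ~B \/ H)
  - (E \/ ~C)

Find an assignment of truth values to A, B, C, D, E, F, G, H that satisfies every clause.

Try A = True.
For the remaining variables, B = False, C = False, D = False, E = False, F = False, G = False, H = True works.

A = 1  B = 0  C = 0  D = 0  E = 0  F = 0  G = 0  H = 1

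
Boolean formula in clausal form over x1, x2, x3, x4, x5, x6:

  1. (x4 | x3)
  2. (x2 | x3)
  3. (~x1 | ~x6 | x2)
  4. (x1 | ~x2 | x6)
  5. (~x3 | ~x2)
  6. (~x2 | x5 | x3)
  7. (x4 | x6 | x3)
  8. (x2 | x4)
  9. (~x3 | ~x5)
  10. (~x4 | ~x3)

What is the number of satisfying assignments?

Satisfying assignments:
  x1=F x2=T x3=F x4=T x5=T x6=T
  x1=T x2=T x3=F x4=T x5=T x6=F
  x1=T x2=T x3=F x4=T x5=T x6=T
That's 3 in total.

3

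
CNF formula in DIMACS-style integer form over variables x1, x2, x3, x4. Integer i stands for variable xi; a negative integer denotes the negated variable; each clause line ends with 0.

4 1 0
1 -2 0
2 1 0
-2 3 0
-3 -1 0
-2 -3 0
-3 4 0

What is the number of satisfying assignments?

2

Satisfying assignments:
  x1=1 x2=0 x3=0 x4=0
  x1=1 x2=0 x3=0 x4=1
That's 2 in total.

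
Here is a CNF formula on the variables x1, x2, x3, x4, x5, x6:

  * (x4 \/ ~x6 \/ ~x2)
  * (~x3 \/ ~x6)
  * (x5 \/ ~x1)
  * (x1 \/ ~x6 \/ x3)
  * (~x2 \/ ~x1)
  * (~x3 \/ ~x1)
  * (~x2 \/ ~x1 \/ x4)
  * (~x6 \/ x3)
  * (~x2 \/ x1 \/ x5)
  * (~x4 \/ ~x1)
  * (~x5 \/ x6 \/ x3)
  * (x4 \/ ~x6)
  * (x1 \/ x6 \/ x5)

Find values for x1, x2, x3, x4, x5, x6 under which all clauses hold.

Set x1 = False and propagate.
Try x2 = True.
  then x5 is forced to True.
For the remaining variables, x3 = True, x4 = False, x6 = False works.
Every clause has at least one true literal under this assignment.

x1 = F, x2 = T, x3 = T, x4 = F, x5 = T, x6 = F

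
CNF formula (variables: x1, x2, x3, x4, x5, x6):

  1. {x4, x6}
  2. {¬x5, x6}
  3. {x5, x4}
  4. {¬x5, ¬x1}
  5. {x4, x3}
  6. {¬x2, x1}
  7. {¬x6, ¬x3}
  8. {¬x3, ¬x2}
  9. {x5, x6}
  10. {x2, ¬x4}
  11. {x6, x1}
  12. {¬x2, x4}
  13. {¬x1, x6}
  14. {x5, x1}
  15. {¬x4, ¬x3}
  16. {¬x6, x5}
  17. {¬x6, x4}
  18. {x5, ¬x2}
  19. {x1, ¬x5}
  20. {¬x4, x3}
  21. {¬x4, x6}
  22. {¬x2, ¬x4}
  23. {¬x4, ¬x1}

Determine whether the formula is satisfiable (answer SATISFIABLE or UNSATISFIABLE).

UNSATISFIABLE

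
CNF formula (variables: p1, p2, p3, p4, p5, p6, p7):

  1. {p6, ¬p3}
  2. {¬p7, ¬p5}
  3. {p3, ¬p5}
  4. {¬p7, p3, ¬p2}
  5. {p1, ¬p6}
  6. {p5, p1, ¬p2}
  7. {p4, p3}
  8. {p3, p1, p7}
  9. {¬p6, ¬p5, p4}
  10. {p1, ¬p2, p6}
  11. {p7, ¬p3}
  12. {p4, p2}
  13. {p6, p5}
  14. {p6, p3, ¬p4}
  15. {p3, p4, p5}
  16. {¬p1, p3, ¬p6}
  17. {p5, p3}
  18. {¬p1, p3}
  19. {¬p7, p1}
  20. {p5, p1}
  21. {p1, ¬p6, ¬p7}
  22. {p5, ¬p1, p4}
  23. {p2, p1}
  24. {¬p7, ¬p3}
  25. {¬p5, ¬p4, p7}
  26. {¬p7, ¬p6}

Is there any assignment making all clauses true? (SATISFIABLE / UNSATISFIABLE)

UNSATISFIABLE

p3 = True:
  propagation gives p6=True, p1=True, p7=True; an empty clause results — contradiction.
p3 = False:
  propagation gives p5=False; an empty clause results — contradiction.
Every branch closes, so no satisfying assignment exists.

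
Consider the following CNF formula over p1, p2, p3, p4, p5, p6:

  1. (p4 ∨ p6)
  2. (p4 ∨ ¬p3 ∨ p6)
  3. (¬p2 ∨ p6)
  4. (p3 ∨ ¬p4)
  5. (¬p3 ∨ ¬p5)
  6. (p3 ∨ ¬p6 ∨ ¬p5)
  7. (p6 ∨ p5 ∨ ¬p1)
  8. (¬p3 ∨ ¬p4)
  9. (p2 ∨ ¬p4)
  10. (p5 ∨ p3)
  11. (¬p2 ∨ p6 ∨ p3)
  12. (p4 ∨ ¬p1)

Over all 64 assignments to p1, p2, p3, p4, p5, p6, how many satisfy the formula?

2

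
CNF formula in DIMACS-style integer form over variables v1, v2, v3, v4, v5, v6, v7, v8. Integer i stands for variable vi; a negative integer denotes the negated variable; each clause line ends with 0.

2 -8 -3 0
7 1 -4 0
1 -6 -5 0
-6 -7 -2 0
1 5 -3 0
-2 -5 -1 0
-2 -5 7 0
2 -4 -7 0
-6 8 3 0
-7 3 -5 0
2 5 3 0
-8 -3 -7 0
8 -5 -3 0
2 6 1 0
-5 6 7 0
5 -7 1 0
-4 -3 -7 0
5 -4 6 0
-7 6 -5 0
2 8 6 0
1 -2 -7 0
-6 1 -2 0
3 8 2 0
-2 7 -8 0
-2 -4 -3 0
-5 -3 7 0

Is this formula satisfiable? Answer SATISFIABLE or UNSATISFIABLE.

Pure literal: v4 appears only negated; assign v4 = False.
Branch on v1: take v1 = True.
The remaining clauses are satisfied by v2 = False, v3 = True, v5 = False, v6 = True, v7 = False, v8 = False.
So v1=1, v2=0, v3=1, v4=0, v5=0, v6=1, v7=0, v8=0 is a satisfying assignment.

SATISFIABLE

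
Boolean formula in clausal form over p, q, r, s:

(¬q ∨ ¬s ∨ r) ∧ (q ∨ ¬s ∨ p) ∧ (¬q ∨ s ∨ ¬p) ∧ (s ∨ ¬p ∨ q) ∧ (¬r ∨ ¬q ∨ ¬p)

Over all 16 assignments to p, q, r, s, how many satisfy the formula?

7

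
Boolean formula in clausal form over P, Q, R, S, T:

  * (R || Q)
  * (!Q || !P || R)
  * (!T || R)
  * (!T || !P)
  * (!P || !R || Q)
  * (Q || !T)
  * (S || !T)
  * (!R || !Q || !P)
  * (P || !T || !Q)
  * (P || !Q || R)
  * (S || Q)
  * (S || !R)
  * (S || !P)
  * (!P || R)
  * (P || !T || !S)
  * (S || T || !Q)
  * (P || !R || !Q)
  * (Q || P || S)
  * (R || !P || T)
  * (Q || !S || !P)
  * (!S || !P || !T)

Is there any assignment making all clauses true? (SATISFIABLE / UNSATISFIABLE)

Branch on P: take P = False.
The remaining clauses are satisfied by Q = False, R = True, S = True, T = False.
So P=False, Q=False, R=True, S=True, T=False is a satisfying assignment.

SATISFIABLE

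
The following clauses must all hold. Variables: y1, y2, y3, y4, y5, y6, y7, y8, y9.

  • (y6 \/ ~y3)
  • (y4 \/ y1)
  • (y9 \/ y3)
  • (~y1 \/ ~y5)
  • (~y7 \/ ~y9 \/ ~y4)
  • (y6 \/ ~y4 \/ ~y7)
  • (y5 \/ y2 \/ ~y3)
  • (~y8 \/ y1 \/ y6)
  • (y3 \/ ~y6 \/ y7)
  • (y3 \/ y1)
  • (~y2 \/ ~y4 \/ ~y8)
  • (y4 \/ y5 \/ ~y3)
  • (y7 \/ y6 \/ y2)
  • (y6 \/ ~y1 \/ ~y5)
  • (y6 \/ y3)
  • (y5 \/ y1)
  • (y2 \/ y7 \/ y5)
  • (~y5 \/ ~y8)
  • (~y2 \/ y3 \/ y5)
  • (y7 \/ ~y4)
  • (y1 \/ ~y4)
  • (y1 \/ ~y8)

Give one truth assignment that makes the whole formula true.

y1=T, y2=T, y3=T, y4=T, y5=F, y6=T, y7=T, y8=F, y9=F

Pure literal: y8 appears only negated; assign y8 = False.
Set y1 = True and propagate.
  then y5 is forced to False.
The remaining clauses are satisfied by y2 = True, y3 = True, y4 = True, y6 = True, y7 = True, y9 = False.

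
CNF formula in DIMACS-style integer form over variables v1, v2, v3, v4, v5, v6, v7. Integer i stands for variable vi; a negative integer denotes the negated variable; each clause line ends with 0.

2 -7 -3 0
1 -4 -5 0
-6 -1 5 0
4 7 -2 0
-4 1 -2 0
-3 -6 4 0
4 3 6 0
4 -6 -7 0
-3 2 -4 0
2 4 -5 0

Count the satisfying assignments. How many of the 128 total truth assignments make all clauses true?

29

Split on v4, then v2.
  v4=T, v2=T: v3, v7 free; 3 ways for (v1,v5,v6) × 2^2 = 12.
  v4=T, v2=F: v7 free; 5 ways for (v1,v3,v5,v6) × 2^1 = 10.
  v4=F, v2=T: remaining (v1,v3,v5,v6,v7) ∈ {(F,T,F,F,T); (F,T,T,F,T); (T,T,F,F,T); (T,T,T,F,T)} — 4.
  v4=F, v2=F: remaining (v1,v3,v5,v6,v7) ∈ {(F,F,F,T,F); (F,T,F,F,F); (T,T,F,F,F)} — 3.
Total: 12 + 10 + 4 + 3 = 29.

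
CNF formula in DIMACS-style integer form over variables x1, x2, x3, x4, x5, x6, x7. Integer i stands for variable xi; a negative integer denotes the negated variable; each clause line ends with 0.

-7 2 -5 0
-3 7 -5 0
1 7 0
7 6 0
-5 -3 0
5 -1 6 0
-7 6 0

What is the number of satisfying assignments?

32

Case analysis on x7 and x5:
  x7=T, x5=T: remaining (x1,x2,x3,x4,x6) ∈ {(F,T,F,F,T); (F,T,F,T,T); (T,T,F,F,T); (T,T,F,T,T)} — 4.
  x7=T, x5=F: forces x6=T; x1, x2, x3, x4 free → 2^4 = 16.
  x7=F, x5=T: remaining (x1,x2,x3,x4,x6) ∈ {(T,F,F,F,T); (T,F,F,T,T); (T,T,F,F,T); (T,T,F,T,T)} — 4.
  x7=F, x5=F: forces x1=T; x6=T; x2, x3, x4 free → 2^3 = 8.
Total: 4 + 16 + 4 + 8 = 32.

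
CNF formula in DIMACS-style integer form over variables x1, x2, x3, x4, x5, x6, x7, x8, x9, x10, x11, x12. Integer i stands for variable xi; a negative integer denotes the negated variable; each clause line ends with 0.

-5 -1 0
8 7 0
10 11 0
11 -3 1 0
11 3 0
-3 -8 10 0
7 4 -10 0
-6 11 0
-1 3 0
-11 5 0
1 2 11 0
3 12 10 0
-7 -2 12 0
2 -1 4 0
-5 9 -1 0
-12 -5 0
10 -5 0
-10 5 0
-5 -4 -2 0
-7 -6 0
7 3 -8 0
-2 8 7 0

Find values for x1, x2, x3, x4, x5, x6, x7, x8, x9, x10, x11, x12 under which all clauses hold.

Pure literal: x6 appears only negated; assign x6 = False.
Pure literal: x9 appears only positively; assign x9 = True.
Try x1 = False.
Set x2 = False and propagate.
  then x11 is forced to True.
  then x5 is forced to True.
  then x12 is forced to False.
  then x10 is forced to True.
The remaining clauses are satisfied by x3 = True, x4 = False, x7 = True, x8 = True.
Every clause has at least one true literal under this assignment.

x1 = False, x2 = False, x3 = True, x4 = False, x5 = True, x6 = False, x7 = True, x8 = True, x9 = True, x10 = True, x11 = True, x12 = False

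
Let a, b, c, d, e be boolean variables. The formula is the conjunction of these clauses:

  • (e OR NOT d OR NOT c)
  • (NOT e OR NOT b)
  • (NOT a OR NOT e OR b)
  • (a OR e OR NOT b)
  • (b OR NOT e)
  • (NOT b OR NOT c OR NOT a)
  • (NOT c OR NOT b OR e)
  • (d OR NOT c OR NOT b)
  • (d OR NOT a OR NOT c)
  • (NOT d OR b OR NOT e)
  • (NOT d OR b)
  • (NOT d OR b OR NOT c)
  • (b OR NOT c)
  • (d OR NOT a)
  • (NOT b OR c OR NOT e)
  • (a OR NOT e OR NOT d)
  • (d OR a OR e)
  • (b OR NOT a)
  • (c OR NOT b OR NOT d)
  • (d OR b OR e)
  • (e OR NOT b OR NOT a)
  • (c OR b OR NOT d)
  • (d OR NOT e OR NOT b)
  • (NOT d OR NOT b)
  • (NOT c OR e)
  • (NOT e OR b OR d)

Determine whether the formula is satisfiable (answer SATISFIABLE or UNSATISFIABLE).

UNSATISFIABLE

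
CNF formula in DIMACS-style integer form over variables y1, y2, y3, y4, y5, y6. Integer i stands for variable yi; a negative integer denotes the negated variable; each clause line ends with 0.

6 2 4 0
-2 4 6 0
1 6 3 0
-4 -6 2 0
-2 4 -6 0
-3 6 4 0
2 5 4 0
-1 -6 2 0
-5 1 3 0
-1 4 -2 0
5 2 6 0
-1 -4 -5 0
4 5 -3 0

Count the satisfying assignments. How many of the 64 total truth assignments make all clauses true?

11

Case analysis on y4 and y2:
  y4=1, y2=1: 9 of the 16 assignments to (y1,y3,y5,y6) work.
  y4=1, y2=0: remaining (y1,y3,y5,y6) ∈ {(0,1,1,0)} — 1.
  y4=0, y2=1: a clause becomes empty — 0.
  y4=0, y2=0: remaining (y1,y3,y5,y6) ∈ {(0,1,1,1)} — 1.
Total: 9 + 1 + 0 + 1 = 11.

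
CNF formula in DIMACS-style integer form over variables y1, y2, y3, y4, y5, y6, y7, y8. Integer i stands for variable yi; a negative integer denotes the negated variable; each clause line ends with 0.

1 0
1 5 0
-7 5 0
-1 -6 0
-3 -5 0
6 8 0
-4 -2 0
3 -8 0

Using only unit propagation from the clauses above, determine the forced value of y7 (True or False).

Unit clause (y1) sets y1 = True.
(¬y1 ∨ ¬y6): since y1 = True, the clause reduces to (¬y6). y6 = False.
(y6 ∨ y8) with y6 = False leaves only y8, so y8 = True.
In (¬y8 ∨ y3), ¬y8 is now false; y3 must hold, so y3 = True.
In (¬y5 ∨ ¬y3), ¬y3 is now false; ¬y5 must hold, so y5 = False.
From (y5 ∨ ¬y7) and y5 = False: y7 = False.

False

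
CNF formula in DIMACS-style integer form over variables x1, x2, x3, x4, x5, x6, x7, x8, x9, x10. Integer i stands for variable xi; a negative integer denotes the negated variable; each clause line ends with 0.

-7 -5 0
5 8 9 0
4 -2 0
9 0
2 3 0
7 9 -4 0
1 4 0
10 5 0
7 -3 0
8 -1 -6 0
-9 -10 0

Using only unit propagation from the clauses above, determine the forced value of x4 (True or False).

True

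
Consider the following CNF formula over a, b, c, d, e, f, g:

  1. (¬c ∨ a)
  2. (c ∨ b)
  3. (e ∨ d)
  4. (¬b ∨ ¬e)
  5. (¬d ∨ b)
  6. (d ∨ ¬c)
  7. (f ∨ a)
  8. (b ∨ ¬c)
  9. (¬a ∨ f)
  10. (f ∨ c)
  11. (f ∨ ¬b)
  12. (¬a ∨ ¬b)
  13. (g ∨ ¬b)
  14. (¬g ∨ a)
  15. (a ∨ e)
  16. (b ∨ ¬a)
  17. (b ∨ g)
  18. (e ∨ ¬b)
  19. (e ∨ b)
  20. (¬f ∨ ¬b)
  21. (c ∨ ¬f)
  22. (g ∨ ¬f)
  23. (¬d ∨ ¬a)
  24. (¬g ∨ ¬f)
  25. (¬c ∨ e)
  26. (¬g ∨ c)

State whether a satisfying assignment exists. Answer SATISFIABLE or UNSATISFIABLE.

UNSATISFIABLE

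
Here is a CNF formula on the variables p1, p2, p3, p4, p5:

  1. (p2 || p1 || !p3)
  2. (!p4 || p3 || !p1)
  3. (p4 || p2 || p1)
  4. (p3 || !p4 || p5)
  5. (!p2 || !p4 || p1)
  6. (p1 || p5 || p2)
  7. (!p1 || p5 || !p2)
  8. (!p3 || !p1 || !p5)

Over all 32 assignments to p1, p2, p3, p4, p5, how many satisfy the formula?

Split on p1, then p2.
  p1=T, p2=T: remaining (p3,p4,p5) ∈ {(F,F,T)} — 1.
  p1=T, p2=F: remaining (p3,p4,p5) ∈ {(F,F,F); (F,F,T); (T,F,F); (T,T,F)} — 4.
  p1=F, p2=T: remaining (p3,p4,p5) ∈ {(F,F,F); (F,F,T); (T,F,F); (T,F,T)} — 4.
  p1=F, p2=F: remaining (p3,p4,p5) ∈ {(F,T,T)} — 1.
Total: 1 + 4 + 4 + 1 = 10.

10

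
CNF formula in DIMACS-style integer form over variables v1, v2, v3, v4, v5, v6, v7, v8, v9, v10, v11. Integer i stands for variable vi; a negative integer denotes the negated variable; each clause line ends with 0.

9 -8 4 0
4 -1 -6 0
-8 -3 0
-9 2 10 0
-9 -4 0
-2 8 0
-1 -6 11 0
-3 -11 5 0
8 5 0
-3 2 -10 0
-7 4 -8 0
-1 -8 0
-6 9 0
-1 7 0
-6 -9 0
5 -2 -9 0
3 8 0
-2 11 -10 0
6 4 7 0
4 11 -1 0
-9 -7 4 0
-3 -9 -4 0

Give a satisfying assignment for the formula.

v1=False, v2=True, v3=False, v4=True, v5=True, v6=False, v7=False, v8=True, v9=False, v10=False, v11=False

Pure literal: v1 appears only negated; assign v1 = False.
Pure literal: v5 appears only positively; assign v5 = True.
Set v2 = True and propagate.
  then v8 is forced to True.
  then v3 is forced to False.
Branch on v4: take v4 = True.
  then v9 is forced to False.
  then v6 is forced to False.
For the remaining variables, v7 = False, v10 = False, v11 = False works.
Every clause has at least one true literal under this assignment.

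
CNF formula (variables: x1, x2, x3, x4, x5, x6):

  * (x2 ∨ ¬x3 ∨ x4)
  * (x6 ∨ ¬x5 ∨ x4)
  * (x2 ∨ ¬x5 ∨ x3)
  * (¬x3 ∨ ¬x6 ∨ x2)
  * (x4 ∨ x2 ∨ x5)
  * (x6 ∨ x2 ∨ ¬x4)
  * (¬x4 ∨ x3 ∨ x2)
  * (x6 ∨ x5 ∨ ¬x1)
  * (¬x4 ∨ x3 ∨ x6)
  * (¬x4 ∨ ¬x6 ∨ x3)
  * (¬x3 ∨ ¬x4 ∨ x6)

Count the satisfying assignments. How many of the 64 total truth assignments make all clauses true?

Split on x4, then x3.
  x4=1, x3=1: remaining (x1,x2,x5,x6) ∈ {(0,1,0,1); (0,1,1,1); (1,1,0,1); (1,1,1,1)} — 4.
  x4=1, x3=0: a clause becomes empty — 0.
  x4=0, x3=1: 5 of the 16 assignments to (x1,x2,x5,x6) work.
  x4=0, x3=0: 5 of the 16 assignments to (x1,x2,x5,x6) work.
Total: 4 + 0 + 5 + 5 = 14.

14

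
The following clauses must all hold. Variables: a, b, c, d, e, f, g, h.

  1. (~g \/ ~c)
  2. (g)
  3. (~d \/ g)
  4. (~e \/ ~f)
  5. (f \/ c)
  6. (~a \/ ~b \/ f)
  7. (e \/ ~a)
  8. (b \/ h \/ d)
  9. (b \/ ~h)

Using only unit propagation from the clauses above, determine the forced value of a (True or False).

False

(g) stands alone — g = True.
From (~g \/ ~c) and g = True: c = False.
In (f \/ c), c is now false; f must hold, so f = True.
(~f \/ ~e): since f = True, the clause reduces to (~e). e = False.
In (~a \/ e), e is now false; ~a must hold, so a = False.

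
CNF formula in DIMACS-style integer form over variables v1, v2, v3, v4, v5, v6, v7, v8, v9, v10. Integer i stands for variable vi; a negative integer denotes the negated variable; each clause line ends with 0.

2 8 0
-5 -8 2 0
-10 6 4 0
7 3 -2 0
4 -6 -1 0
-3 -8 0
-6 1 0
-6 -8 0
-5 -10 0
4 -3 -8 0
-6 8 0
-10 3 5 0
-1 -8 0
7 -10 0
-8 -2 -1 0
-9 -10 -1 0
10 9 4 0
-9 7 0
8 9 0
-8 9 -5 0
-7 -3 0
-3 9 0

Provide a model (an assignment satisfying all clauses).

Pure literal: v4 appears only positively; assign v4 = True.
Set v1 = True and propagate.
  then v8 is forced to False.
  then v2 is forced to True.
  then v6 is forced to False.
  then v9 is forced to True.
  then v10 is forced to False.
  then v7 is forced to True.
  then v3 is forced to False.
v5 is now unconstrained; take v5 = False.

v1 = 1, v2 = 1, v3 = 0, v4 = 1, v5 = 0, v6 = 0, v7 = 1, v8 = 0, v9 = 1, v10 = 0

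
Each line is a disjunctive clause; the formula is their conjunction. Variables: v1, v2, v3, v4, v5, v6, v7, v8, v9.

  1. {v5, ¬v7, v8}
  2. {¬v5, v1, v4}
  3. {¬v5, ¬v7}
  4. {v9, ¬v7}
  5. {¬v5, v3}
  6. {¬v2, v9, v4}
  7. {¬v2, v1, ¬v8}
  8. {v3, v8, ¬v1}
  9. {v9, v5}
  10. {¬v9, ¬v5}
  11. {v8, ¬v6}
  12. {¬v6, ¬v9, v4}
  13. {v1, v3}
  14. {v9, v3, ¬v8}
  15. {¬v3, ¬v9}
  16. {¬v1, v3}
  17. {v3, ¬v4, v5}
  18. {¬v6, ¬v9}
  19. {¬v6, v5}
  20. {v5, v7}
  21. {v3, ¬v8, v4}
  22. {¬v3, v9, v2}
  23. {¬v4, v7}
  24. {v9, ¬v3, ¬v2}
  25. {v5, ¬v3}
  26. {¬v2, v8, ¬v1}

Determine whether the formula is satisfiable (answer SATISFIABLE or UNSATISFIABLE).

UNSATISFIABLE

v3 = True:
  propagation gives v9=False, v7=False, v5=True, v2=True; an empty clause results — contradiction.
v3 = False:
  propagation gives v5=False, v9=True, v1=True; an empty clause results — contradiction.
Every branch closes, so no satisfying assignment exists.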